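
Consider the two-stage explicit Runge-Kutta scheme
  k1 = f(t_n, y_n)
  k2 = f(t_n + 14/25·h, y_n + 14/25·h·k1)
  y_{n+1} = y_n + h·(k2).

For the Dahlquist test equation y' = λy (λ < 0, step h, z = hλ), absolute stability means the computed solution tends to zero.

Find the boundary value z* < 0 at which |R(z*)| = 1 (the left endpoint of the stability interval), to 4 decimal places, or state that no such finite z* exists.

Set f=λy, z=hλ:
  k1=λy_n ⇒ h·k1=z·y_n;  k2=λ(1+14/25z)y_n ⇒ h·k2=z(1+14/25z)y_n
  y_{n+1}/y_n = 1 + z(1+14/25z) = 1 + z + 14/25z²
  so R(z) = 1 + z + 14/25z².

Find x<0 with |R(x)|<1.
x=-1.51: |R|=0.7669
R=1: x+14/25x²=0 ⇒ x=−25/14=-1.7857; min R=1−1/(4·14/25)=0.5536>−1
Confirm numerically:
  x=-1.494: |R|=0.75594 <1
  x=-1.444: |R|=0.72368 <1
  x=-1.436: |R|=0.71877 <1
  x=-0.716: |R|=0.57109 <1
  x=-2.219: |R|=1.53842 >1
  x=-2.043: |R|=1.29436 >1
  x=-1.924: |R|=1.14899 >1
Stable set (-1.7857, 0).

left endpoint -1.7857.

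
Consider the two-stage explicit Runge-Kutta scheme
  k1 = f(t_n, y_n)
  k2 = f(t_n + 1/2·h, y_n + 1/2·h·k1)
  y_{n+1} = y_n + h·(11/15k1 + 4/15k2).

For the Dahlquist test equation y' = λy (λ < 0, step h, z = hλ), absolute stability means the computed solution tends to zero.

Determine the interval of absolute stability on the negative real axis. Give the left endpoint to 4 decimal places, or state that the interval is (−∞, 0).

On y'=λy, z=hλ:
  k1=λy_n ⇒ h·k1=z·y_n;  k2=λ(1+1/2z)y_n ⇒ h·k2=z(1+1/2z)y_n
  y_{n+1}/y_n = 1 + 11/15z + 4/15z(1+1/2z) = 1 + z + 2/15z²
  ⇒ R(z) = 1 + z + 2/15z².

Find x<0 with |R(x)|<1.
x=-1.44: |R|=0.1635
R=1: x+2/15x²=0 ⇒ x=−15/2=-7.5000; min R=1−1/(4·2/15)=-0.8750>−1
Confirm numerically:
  x=-5.923: |R|=0.24541 <1
  x=-4.029: |R|=0.86462 <1
  x=-3.318: |R|=0.85012 <1
  x=-8.058: |R|=1.59952 >1
  x=-7.795: |R|=1.30660 >1
  x=-7.619: |R|=1.12089 >1
Interval (-7.5000, 0).

z∈(-7.5000,0).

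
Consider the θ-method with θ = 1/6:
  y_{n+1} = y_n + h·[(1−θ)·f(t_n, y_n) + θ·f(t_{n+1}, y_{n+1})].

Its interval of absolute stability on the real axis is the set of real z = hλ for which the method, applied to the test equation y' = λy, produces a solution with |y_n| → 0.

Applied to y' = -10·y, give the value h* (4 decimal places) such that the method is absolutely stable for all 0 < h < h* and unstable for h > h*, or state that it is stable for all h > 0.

(-3.0000,0); λ=-10 ⇒ h* = (3)/10 = 0.3000.

Set f=λy, z=hλ:
  y_{n+1} = y_n + z·[5/6·y_n + 1/6·y_{n+1}] ⇒ (1 − 1/6z)y_{n+1} = (1 + 5/6z)y_n
  ⇒ R(z) = (1 + 5/6z)/(1 − 1/6z).

Solve |R(x)|<1 on ℝ⁻.
x=-0.37: |R|=0.6515
R=−1: 1+5/6x = −1+1/6x ⇒ -2/3x=2 ⇒ x=2/(-2/3)=-3.0000
Confirm numerically:
  x=-2.613: |R|=0.82027 <1
  x=-1.782: |R|=0.37394 <1
  x=-1.767: |R|=0.36501 <1
  x=-1.649: |R|=0.29350 <1
  x=-3.387: |R|=1.16491 >1
  x=-3.348: |R|=1.14891 >1
Interval (-3.0000, 0).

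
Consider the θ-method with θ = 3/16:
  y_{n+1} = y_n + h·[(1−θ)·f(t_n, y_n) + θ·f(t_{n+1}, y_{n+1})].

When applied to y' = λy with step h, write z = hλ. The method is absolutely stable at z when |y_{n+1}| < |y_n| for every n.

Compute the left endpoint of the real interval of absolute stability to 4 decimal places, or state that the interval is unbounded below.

Set f=λy, z=hλ:
  y_{n+1} = y_n + z·[13/16·y_n + 3/16·y_{n+1}] ⇒ (1 − 3/16z)y_{n+1} = (1 + 13/16z)y_n
  so R(z) = (1 + 13/16z)/(1 − 3/16z).

Solve |R(x)|<1 on ℝ⁻.
x=-1.14: |R|=0.0608
R=−1: 1+13/16x = −1+3/16x ⇒ -5/8x=2 ⇒ x=2/(-5/8)=-3.2000
Confirm numerically:
  x=-2.862: |R|=0.86252 <1
  x=-2.577: |R|=0.73747 <1
  x=-2.470: |R|=0.68817 <1
  x=-2.182: |R|=0.54848 <1
  x=-3.647: |R|=1.16592 >1
  x=-3.332: |R|=1.05078 >1
Interval (-3.2000, 0).

z* = -3.2000.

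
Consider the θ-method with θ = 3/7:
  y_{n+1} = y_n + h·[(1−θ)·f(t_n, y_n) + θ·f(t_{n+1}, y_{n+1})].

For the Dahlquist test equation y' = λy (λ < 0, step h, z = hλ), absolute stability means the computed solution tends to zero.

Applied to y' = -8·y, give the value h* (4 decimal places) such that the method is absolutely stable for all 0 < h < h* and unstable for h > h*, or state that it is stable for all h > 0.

(-14.0000,0); λ=-8 ⇒ h* = (14)/8 = 1.7500.

On y'=λy, z=hλ:
  y_{n+1} = y_n + z·[4/7·y_n + 3/7·y_{n+1}] ⇒ (1 − 3/7z)y_{n+1} = (1 + 4/7z)y_n
  Hence R(z) = (1 + 4/7z)/(1 − 3/7z).

Need |R(x)|<1, x<0.
x=-0.75: |R|=0.4324
R=−1: 1+4/7x = −1+3/7x ⇒ -1/7x=2 ⇒ x=2/(-1/7)=-14.0000
Confirm numerically:
  x=-12.139: |R|=0.95714 <1
  x=-9.611: |R|=0.87752 <1
  x=-9.393: |R|=0.86904 <1
  x=-8.455: |R|=0.82867 <1
  x=-14.583: |R|=1.01149 >1
  x=-14.336: |R|=1.00672 >1
  x=-14.295: |R|=1.00591 >1
So |R|<1 on (-14.0000, 0).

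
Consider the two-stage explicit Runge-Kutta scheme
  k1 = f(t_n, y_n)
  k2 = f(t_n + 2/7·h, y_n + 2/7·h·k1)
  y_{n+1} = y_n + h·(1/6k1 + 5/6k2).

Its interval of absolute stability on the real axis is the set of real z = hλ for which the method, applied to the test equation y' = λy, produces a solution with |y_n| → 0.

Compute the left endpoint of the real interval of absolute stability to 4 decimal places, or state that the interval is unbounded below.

With y'=λy (z=hλ):
  k1=λy_n ⇒ h·k1=z·y_n;  k2=λ(1+2/7z)y_n ⇒ h·k2=z(1+2/7z)y_n
  y_{n+1}/y_n = 1 + 1/6z + 5/6z(1+2/7z) = 1 + z + 5/21z²
  so R(z) = 1 + z + 5/21z².

Boundary: |R(x)|=1, x<0.
x=-1.77: |R|=0.0241
R=1: x+5/21x²=0 ⇒ x=−21/5=-4.2000; min R=1−1/(4·5/21)=-0.0500>−1
Confirm numerically:
  x=-3.916: |R|=0.73520 <1
  x=-3.453: |R|=0.38586 <1
  x=-2.304: |R|=0.04009 <1
  x=-2.093: |R|=0.04999 <1
  x=-4.666: |R|=1.51770 >1
  x=-4.433: |R|=1.24593 >1
  x=-4.400: |R|=1.20952 >1
So |R|<1 on (-4.2000, 0).

left endpoint -4.2000.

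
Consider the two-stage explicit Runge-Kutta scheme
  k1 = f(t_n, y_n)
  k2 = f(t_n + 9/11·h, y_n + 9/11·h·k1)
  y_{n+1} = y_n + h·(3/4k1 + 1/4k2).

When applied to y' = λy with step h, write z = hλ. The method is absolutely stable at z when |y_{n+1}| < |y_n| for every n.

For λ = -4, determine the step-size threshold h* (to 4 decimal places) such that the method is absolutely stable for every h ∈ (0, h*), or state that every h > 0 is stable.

On y'=λy, z=hλ:
  k1=λy_n ⇒ h·k1=z·y_n;  k2=λ(1+9/11z)y_n ⇒ h·k2=z(1+9/11z)y_n
  y_{n+1}/y_n = 1 + 3/4z + 1/4z(1+9/11z) = 1 + z + 9/44z²
  R(z) = 1 + z + 9/44z².

Boundary: |R(x)|=1, x<0.
x=-0.51: |R|=0.5432
R=1: x+9/44x²=0 ⇒ x=−44/9=-4.8889; min R=1−1/(4·9/44)=-0.2222>−1
Confirm numerically:
  x=-4.032: |R|=0.29330 <1
  x=-3.136: |R|=0.12440 <1
  x=-2.647: |R|=0.21383 <1
  x=-5.409: |R|=1.57544 >1
  x=-5.149: |R|=1.27395 >1
  x=-4.909: |R|=1.02019 >1
Interval (-4.8889, 0).

(-4.8889,0); λ=-4 ⇒ h* = (44/9)/4 = 1.2222.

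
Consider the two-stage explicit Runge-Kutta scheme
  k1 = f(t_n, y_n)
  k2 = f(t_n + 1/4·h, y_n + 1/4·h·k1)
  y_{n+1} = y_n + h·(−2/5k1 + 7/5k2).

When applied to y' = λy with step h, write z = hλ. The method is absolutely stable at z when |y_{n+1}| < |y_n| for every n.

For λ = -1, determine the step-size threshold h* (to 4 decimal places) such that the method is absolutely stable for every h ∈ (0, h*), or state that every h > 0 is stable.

(-2.8571,0); λ=-1 ⇒ h* = (20/7)/1 = 2.8571.

Test eqn y'=λy, z=hλ:
  k1=λy_n ⇒ h·k1=z·y_n;  k2=λ(1+1/4z)y_n ⇒ h·k2=z(1+1/4z)y_n
  y_{n+1}/y_n = 1 − 2/5z + 7/5z(1+1/4z) = 1 + z + 7/20z²
  R(z) = 1 + z + 7/20z².

Need |R(x)|<1, x<0.
x=-0.95: |R|=0.3659
R=1: x+7/20x²=0 ⇒ x=−20/7=-2.8571; min R=1−1/(4·7/20)=0.2857>−1
Confirm numerically:
  x=-2.750: |R|=0.89687 <1
  x=-2.480: |R|=0.67264 <1
  x=-1.759: |R|=0.32393 <1
  x=-1.554: |R|=0.29122 <1
  x=-3.175: |R|=1.35322 >1
  x=-3.035: |R|=1.18893 >1
Interval (-2.8571, 0).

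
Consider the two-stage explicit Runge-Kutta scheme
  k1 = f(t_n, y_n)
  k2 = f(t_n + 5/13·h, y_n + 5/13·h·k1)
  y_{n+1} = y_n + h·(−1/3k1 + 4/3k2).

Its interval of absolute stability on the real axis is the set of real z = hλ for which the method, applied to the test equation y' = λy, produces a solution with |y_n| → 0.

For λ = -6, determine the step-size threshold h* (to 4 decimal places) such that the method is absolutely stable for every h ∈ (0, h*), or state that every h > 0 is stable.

(-1.9500,0); λ=-6 ⇒ h* = (39/20)/6 = 0.3250.

Set f=λy, z=hλ:
  k1=λy_n ⇒ h·k1=z·y_n;  k2=λ(1+5/13z)y_n ⇒ h·k2=z(1+5/13z)y_n
  y_{n+1}/y_n = 1 − 1/3z + 4/3z(1+5/13z) = 1 + z + 20/39z²
  Hence R(z) = 1 + z + 20/39z².

Find x<0 with |R(x)|<1.
x=-0.61: |R|=0.5808
R=1: x+20/39x²=0 ⇒ x=−39/20=-1.9500; min R=1−1/(4·20/39)=0.5125>−1
Confirm numerically:
  x=-1.715: |R|=0.79332 <1
  x=-1.353: |R|=0.58577 <1
  x=-1.161: |R|=0.53024 <1
  x=-2.092: |R|=1.15234 >1
  x=-2.016: |R|=1.06823 >1
Stable set (-1.9500, 0).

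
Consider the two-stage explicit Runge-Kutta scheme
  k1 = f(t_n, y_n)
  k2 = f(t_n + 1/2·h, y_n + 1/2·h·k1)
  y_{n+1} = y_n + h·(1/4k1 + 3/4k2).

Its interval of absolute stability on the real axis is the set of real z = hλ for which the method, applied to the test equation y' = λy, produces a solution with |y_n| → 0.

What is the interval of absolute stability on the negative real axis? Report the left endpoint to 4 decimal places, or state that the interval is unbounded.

Set f=λy, z=hλ:
  k1=λy_n ⇒ h·k1=z·y_n;  k2=λ(1+1/2z)y_n ⇒ h·k2=z(1+1/2z)y_n
  y_{n+1}/y_n = 1 + 1/4z + 3/4z(1+1/2z) = 1 + z + 3/8z²
  ⇒ R(z) = 1 + z + 3/8z².

Solve |R(x)|<1 on ℝ⁻.
x=-1.48: |R|=0.3414
R=1: x+3/8x²=0 ⇒ x=−8/3=-2.6667; min R=1−1/(4·3/8)=0.3333>−1
Confirm numerically:
  x=-2.343: |R|=0.71562 <1
  x=-2.244: |R|=0.64433 <1
  x=-1.563: |R|=0.35311 <1
  x=-1.434: |R|=0.33713 <1
  x=-3.132: |R|=1.54653 >1
  x=-3.008: |R|=1.38502 >1
So |R|<1 on (-2.6667, 0).

(-2.6667, 0).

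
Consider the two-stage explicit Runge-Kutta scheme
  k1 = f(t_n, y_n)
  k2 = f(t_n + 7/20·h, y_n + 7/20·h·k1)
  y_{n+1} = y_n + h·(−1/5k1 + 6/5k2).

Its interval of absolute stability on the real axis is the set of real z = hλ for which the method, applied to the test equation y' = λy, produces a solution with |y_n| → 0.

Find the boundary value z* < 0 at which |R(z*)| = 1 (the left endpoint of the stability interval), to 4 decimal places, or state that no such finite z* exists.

left endpoint -2.3810.

Set f=λy, z=hλ:
  k1=λy_n ⇒ h·k1=z·y_n;  k2=λ(1+7/20z)y_n ⇒ h·k2=z(1+7/20z)y_n
  y_{n+1}/y_n = 1 − 1/5z + 6/5z(1+7/20z) = 1 + z + 21/50z²
  R(z) = 1 + z + 21/50z².

Find x<0 with |R(x)|<1.
x=-1.38: |R|=0.4198
R=1: x+21/50x²=0 ⇒ x=−50/21=-2.3810; min R=1−1/(4·21/50)=0.4048>−1
Confirm numerically:
  x=-2.341: |R|=0.96072 <1
  x=-2.312: |R|=0.93304 <1
  x=-2.302: |R|=0.92367 <1
  x=-1.461: |R|=0.43550 <1
  x=-2.833: |R|=1.53787 >1
  x=-2.831: |R|=1.53512 >1
So |R|<1 on (-2.3810, 0).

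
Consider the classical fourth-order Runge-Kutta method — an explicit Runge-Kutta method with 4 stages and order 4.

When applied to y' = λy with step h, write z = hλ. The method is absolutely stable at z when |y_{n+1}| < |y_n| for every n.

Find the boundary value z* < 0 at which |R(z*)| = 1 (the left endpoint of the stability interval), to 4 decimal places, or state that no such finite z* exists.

z* = -2.7853.

Set f=λy, z=hλ:
  order 4, 4-stage ⇒ R(z)=1+z+z^2/2+z^3/6+z^4/24
  (e.g. R(-0.57)=0.56598, |R|=0.56598)

Need |R(x)|<1, x<0.
x=-0.57: |R|=0.5660
|R(-2.81)|=1.0379 |R(-1.47)|=0.2756 |R(-1.46)|=0.2764
Bisect:
  x_lo=-3.4849 |R|=2.6789  x_hi=-0.3936 |R|=0.6747
  mid=-1.93924 |R|=0.31489 →hi
  mid=-2.71205 |R|=0.89507 →hi
  mid=-3.09845 |R|=1.58434 →lo
  mid=-2.90525 |R|=1.19644 →lo
  mid=-2.80865 |R|=1.03578 →lo
  mid=-2.76035 |R|=0.96303 →hi
  mid=-2.78450 |R|=0.99880 →hi
  ...
  [-2.78544,-2.78525] ⇒ x*=-2.7853
Interval (-2.7853, 0).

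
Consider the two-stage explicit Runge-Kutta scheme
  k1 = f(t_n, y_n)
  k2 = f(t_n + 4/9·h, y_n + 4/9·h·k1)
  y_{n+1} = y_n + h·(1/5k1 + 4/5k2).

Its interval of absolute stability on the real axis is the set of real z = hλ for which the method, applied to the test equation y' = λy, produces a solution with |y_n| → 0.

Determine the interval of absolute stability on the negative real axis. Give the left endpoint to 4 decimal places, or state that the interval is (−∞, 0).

With y'=λy (z=hλ):
  k1=λy_n ⇒ h·k1=z·y_n;  k2=λ(1+4/9z)y_n ⇒ h·k2=z(1+4/9z)y_n
  y_{n+1}/y_n = 1 + 1/5z + 4/5z(1+4/9z) = 1 + z + 16/45z²
  so R(z) = 1 + z + 16/45z².

Solve |R(x)|<1 on ℝ⁻.
x=-0.57: |R|=0.5455
R=1: x+16/45x²=0 ⇒ x=−45/16=-2.8125; min R=1−1/(4·16/45)=0.2969>−1
Confirm numerically:
  x=-2.667: |R|=0.86203 <1
  x=-1.918: |R|=0.38999 <1
  x=-1.878: |R|=0.37600 <1
  x=-1.831: |R|=0.36102 <1
  x=-3.218: |R|=1.46396 >1
  x=-2.980: |R|=1.17748 >1
Interval (-2.8125, 0).

(-2.8125, 0).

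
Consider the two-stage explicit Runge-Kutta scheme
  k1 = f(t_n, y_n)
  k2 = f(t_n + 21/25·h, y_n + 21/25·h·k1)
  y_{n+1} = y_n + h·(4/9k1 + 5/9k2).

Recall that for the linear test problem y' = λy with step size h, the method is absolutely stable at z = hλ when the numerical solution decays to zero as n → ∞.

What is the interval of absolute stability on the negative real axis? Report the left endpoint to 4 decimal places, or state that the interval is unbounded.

Test eqn y'=λy, z=hλ:
  k1=λy_n ⇒ h·k1=z·y_n;  k2=λ(1+21/25z)y_n ⇒ h·k2=z(1+21/25z)y_n
  y_{n+1}/y_n = 1 + 4/9z + 5/9z(1+21/25z) = 1 + z + 7/15z²
  so R(z) = 1 + z + 7/15z².

Solve |R(x)|<1 on ℝ⁻.
x=-0.81: |R|=0.4962
R=1: x+7/15x²=0 ⇒ x=−15/7=-2.1429; min R=1−1/(4·7/15)=0.4643>−1
Confirm numerically:
  x=-1.585: |R|=0.58737 <1
  x=-0.946: |R|=0.47163 <1
  x=-0.929: |R|=0.47375 <1
  x=-2.593: |R|=1.54470 >1
  x=-2.228: |R|=1.08853 >1
Stable set (-2.1429, 0).

z∈(-2.1429,0).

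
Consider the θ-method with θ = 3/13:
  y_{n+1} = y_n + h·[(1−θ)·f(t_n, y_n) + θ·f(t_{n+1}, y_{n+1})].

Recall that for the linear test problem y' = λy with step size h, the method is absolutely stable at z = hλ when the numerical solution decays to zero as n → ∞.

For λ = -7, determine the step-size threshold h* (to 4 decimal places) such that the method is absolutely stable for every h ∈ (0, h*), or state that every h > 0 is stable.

On y'=λy, z=hλ:
  y_{n+1} = y_n + z·[10/13·y_n + 3/13·y_{n+1}] ⇒ (1 − 3/13z)y_{n+1} = (1 + 10/13z)y_n
  R(z) = (1 + 10/13z)/(1 − 3/13z).

Find x<0 with |R(x)|<1.
x=-1.45: |R|=0.0865
R=−1: 1+10/13x = −1+3/13x ⇒ -7/13x=2 ⇒ x=2/(-7/13)=-3.7143
Confirm numerically:
  x=-3.068: |R|=0.79625 <1
  x=-2.589: |R|=0.62070 <1
  x=-1.655: |R|=0.19761 <1
  x=-1.596: |R|=0.16640 <1
  x=-4.213: |R|=1.13616 >1
  x=-4.127: |R|=1.11383 >1
Interval (-3.7143, 0).

(-3.7143,0); λ=-7 ⇒ h* = (26/7)/7 = 0.5306.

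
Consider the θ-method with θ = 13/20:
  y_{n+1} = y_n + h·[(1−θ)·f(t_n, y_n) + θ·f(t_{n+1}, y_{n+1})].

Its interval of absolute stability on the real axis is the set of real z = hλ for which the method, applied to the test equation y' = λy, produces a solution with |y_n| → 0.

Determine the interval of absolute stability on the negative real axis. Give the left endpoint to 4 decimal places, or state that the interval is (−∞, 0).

interval (−∞, 0).

With y'=λy (z=hλ):
  y_{n+1} = y_n + z·[7/20·y_n + 13/20·y_{n+1}] ⇒ (1 − 13/20z)y_{n+1} = (1 + 7/20z)y_n
  Hence R(z) = (1 + 7/20z)/(1 − 13/20z).

Boundary: |R(x)|=1, x<0.
x=-1.4: |R|=0.2670
x=-2: |R|=0.1304
x=-10: |R|=0.3333
x=-100: |R|=0.5152
θ=13/20≥1/2 ⇒ |1+7/20x|<|1−13/20x| ∀x<0 ⇒ unbounded interval.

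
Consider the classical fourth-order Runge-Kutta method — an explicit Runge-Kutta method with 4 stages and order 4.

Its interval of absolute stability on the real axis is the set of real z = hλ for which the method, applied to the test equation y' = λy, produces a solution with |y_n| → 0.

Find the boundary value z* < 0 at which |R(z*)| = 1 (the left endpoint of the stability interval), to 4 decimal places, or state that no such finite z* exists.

With y'=λy (z=hλ):
  order 4, 4-stage ⇒ R(z)=1+z+z^2/2+z^3/6+z^4/24
  (e.g. R(-0.47)=0.62518, |R|=0.62518)

Need |R(x)|<1, x<0.
x=-0.47: |R|=0.6252
|R(-2)|=0.3333 |R(-1.99)|=0.3300 |R(-0.66)|=0.5178
Bisect:
  x_lo=-3.2848 |R|=2.0540  x_hi=-0.2503 |R|=0.7786
  mid=-1.76753 |R|=0.28089 →hi
  mid=-2.52617 |R|=0.67462 →hi
  mid=-2.90549 |R|=1.19687 →lo
  mid=-2.71583 |R|=0.90022 →hi
  mid=-2.81066 |R|=1.03892 →lo
  mid=-2.76325 |R|=0.96726 →hi
  mid=-2.78695 |R|=1.00250 →lo
  mid=-2.77510 |R|=0.98474 →hi
  ...
  [-2.78547,-2.78529] ⇒ x*=-2.7853
So |R|<1 on (-2.7853, 0).

left endpoint -2.7853.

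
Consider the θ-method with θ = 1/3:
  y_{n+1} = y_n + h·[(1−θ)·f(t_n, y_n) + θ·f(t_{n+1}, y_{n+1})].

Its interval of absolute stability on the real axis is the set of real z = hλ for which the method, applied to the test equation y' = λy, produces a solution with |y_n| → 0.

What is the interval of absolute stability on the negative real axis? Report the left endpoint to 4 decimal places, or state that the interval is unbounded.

(-6.0000, 0).

Set f=λy, z=hλ:
  y_{n+1} = y_n + z·[2/3·y_n + 1/3·y_{n+1}] ⇒ (1 − 1/3z)y_{n+1} = (1 + 2/3z)y_n
  Hence R(z) = (1 + 2/3z)/(1 − 1/3z).

Find x<0 with |R(x)|<1.
x=-0.4: |R|=0.6471
R=−1: 1+2/3x = −1+1/3x ⇒ -1/3x=2 ⇒ x=2/(-1/3)=-6.0000
Confirm numerically:
  x=-5.929: |R|=0.99205 <1
  x=-4.282: |R|=0.76408 <1
  x=-4.035: |R|=0.72068 <1
  x=-3.934: |R|=0.70205 <1
  x=-6.587: |R|=1.06123 >1
  x=-6.535: |R|=1.05611 >1
  x=-6.078: |R|=1.00859 >1
Stable set (-6.0000, 0).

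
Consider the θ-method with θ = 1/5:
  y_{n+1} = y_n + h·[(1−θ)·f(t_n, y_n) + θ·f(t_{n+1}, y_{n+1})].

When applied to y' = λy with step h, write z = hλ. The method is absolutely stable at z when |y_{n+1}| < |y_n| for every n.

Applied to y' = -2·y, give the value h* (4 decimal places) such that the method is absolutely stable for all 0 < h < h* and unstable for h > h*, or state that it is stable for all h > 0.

(-3.3333,0); λ=-2 ⇒ h* = (10/3)/2 = 1.6667.

On y'=λy, z=hλ:
  y_{n+1} = y_n + z·[4/5·y_n + 1/5·y_{n+1}] ⇒ (1 − 1/5z)y_{n+1} = (1 + 4/5z)y_n
  R(z) = (1 + 4/5z)/(1 − 1/5z).

Boundary: |R(x)|=1, x<0.
x=-1.13: |R|=0.0783
R=−1: 1+4/5x = −1+1/5x ⇒ -3/5x=2 ⇒ x=2/(-3/5)=-3.3333
Confirm numerically:
  x=-2.889: |R|=0.83103 <1
  x=-2.884: |R|=0.82902 <1
  x=-2.021: |R|=0.43925 <1
  x=-1.858: |R|=0.35462 <1
  x=-3.695: |R|=1.12478 >1
  x=-3.467: |R|=1.04736 >1
Stable set (-3.3333, 0).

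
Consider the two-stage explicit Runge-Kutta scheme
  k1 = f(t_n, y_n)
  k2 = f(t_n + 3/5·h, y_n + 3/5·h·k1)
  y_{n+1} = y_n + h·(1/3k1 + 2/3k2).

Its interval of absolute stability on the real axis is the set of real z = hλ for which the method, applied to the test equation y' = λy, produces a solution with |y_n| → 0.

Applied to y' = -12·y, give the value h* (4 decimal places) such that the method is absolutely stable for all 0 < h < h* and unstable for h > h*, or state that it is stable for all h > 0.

(-2.5000,0); λ=-12 ⇒ h* = (5/2)/12 = 0.2083.

With y'=λy (z=hλ):
  k1=λy_n ⇒ h·k1=z·y_n;  k2=λ(1+3/5z)y_n ⇒ h·k2=z(1+3/5z)y_n
  y_{n+1}/y_n = 1 + 1/3z + 2/3z(1+3/5z) = 1 + z + 2/5z²
  ⇒ R(z) = 1 + z + 2/5z².

Need |R(x)|<1, x<0.
x=-1.78: |R|=0.4874
R=1: x+2/5x²=0 ⇒ x=−5/2=-2.5000; min R=1−1/(4·2/5)=0.3750>−1
Confirm numerically:
  x=-2.457: |R|=0.95774 <1
  x=-2.155: |R|=0.70261 <1
  x=-2.050: |R|=0.63100 <1
  x=-3.084: |R|=1.72042 >1
  x=-2.934: |R|=1.50934 >1
  x=-2.901: |R|=1.46532 >1
Stable set (-2.5000, 0).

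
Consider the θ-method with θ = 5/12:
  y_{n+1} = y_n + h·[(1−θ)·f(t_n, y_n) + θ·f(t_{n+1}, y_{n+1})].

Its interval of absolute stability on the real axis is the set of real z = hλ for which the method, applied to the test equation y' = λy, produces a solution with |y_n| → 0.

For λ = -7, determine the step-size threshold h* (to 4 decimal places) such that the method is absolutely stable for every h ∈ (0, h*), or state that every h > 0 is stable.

(-12.0000,0); λ=-7 ⇒ h* = (12)/7 = 1.7143.

On y'=λy, z=hλ:
  y_{n+1} = y_n + z·[7/12·y_n + 5/12·y_{n+1}] ⇒ (1 − 5/12z)y_{n+1} = (1 + 7/12z)y_n
  so R(z) = (1 + 7/12z)/(1 − 5/12z).

Find x<0 with |R(x)|<1.
x=-1.59: |R|=0.0436
R=−1: 1+7/12x = −1+5/12x ⇒ -1/6x=2 ⇒ x=2/(-1/6)=-12.0000
Confirm numerically:
  x=-11.402: |R|=0.98267 <1
  x=-11.228: |R|=0.97734 <1
  x=-10.298: |R|=0.94639 <1
  x=-12.574: |R|=1.01533 >1
  x=-12.457: |R|=1.01230 >1
  x=-12.351: |R|=1.00952 >1
Interval (-12.0000, 0).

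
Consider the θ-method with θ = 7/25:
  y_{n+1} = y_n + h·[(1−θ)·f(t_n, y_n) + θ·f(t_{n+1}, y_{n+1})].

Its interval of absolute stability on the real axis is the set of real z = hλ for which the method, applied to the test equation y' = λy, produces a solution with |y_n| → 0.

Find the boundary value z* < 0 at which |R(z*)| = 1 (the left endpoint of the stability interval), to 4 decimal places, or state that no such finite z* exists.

z* = -4.5455.

Set f=λy, z=hλ:
  y_{n+1} = y_n + z·[18/25·y_n + 7/25·y_{n+1}] ⇒ (1 − 7/25z)y_{n+1} = (1 + 18/25z)y_n
  so R(z) = (1 + 18/25z)/(1 − 7/25z).

Boundary: |R(x)|=1, x<0.
x=-0.72: |R|=0.4008
R=−1: 1+18/25x = −1+7/25x ⇒ -11/25x=2 ⇒ x=2/(-11/25)=-4.5455
Confirm numerically:
  x=-4.310: |R|=0.95305 <1
  x=-3.290: |R|=0.71247 <1
  x=-2.928: |R|=0.60893 <1
  x=-4.710: |R|=1.03122 >1
  x=-4.679: |R|=1.02544 >1
Interval (-4.5455, 0).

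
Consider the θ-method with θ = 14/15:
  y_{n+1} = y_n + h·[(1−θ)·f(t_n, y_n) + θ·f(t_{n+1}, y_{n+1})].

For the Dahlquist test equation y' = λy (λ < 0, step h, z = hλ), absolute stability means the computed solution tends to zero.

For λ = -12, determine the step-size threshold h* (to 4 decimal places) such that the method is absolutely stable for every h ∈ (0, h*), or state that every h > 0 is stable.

On y'=λy, z=hλ:
  y_{n+1} = y_n + z·[1/15·y_n + 14/15·y_{n+1}] ⇒ (1 − 14/15z)y_{n+1} = (1 + 1/15z)y_n
  Hence R(z) = (1 + 1/15z)/(1 − 14/15z).

Boundary: |R(x)|=1, x<0.
x=-0.44: |R|=0.6881
x=-2: |R|=0.3023
x=-10: |R|=0.0323
x=-100: |R|=0.0601
θ=14/15≥1/2 ⇒ |1+1/15x|<|1−14/15x| ∀x<0 ⇒ unbounded interval.

unbounded; (−∞, 0). Any h>0 works for λ=-12.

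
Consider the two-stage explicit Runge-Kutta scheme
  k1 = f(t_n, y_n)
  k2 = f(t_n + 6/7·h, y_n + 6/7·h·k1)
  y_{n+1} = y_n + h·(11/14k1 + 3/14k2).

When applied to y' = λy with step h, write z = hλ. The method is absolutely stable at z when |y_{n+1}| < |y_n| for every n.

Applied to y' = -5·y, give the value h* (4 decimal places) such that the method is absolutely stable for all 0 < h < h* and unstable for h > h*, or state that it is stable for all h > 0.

With y'=λy (z=hλ):
  k1=λy_n ⇒ h·k1=z·y_n;  k2=λ(1+6/7z)y_n ⇒ h·k2=z(1+6/7z)y_n
  y_{n+1}/y_n = 1 + 11/14z + 3/14z(1+6/7z) = 1 + z + 9/49z²
  ⇒ R(z) = 1 + z + 9/49z².

Boundary: |R(x)|=1, x<0.
x=-1.25: |R|=0.0370
R=1: x+9/49x²=0 ⇒ x=−49/9=-5.4444; min R=1−1/(4·9/49)=-0.3611>−1
Confirm numerically:
  x=-5.239: |R|=0.80231 <1
  x=-5.107: |R|=0.68347 <1
  x=-5.071: |R|=0.65217 <1
  x=-4.432: |R|=0.17583 <1
  x=-5.867: |R|=1.45535 >1
  x=-5.785: |R|=1.36186 >1
Stable set (-5.4444, 0).

(-5.4444,0); λ=-5 ⇒ h* = (49/9)/5 = 1.0889.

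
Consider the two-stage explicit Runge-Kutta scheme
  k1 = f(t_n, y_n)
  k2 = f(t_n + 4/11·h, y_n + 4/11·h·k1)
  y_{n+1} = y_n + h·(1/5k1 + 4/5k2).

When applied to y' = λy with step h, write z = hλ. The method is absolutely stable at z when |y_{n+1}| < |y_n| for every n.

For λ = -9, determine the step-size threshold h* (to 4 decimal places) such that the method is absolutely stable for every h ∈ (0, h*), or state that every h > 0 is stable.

On y'=λy, z=hλ:
  k1=λy_n ⇒ h·k1=z·y_n;  k2=λ(1+4/11z)y_n ⇒ h·k2=z(1+4/11z)y_n
  y_{n+1}/y_n = 1 + 1/5z + 4/5z(1+4/11z) = 1 + z + 16/55z²
  Hence R(z) = 1 + z + 16/55z².

Find x<0 with |R(x)|<1.
x=-0.96: |R|=0.3081
R=1: x+16/55x²=0 ⇒ x=−55/16=-3.4375; min R=1−1/(4·16/55)=0.1406>−1
Confirm numerically:
  x=-3.368: |R|=0.93191 <1
  x=-2.184: |R|=0.20359 <1
  x=-1.907: |R|=0.15093 <1
  x=-1.488: |R|=0.15611 <1
  x=-3.825: |R|=1.43118 >1
  x=-3.692: |R|=1.27334 >1
Stable set (-3.4375, 0).

(-3.4375,0); λ=-9 ⇒ h* = (55/16)/9 = 0.3819.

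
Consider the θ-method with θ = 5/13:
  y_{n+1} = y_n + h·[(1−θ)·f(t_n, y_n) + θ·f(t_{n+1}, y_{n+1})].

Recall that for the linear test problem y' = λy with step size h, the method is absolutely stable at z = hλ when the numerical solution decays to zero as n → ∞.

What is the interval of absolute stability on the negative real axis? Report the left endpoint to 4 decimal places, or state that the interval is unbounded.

(-8.6667, 0).

Test eqn y'=λy, z=hλ:
  y_{n+1} = y_n + z·[8/13·y_n + 5/13·y_{n+1}] ⇒ (1 − 5/13z)y_{n+1} = (1 + 8/13z)y_n
  Hence R(z) = (1 + 8/13z)/(1 − 5/13z).

Need |R(x)|<1, x<0.
x=-0.4: |R|=0.6533
R=−1: 1+8/13x = −1+5/13x ⇒ -3/13x=2 ⇒ x=2/(-3/13)=-8.6667
Confirm numerically:
  x=-6.655: |R|=0.86958 <1
  x=-6.211: |R|=0.83278 <1
  x=-5.646: |R|=0.78021 <1
  x=-3.649: |R|=0.51823 <1
  x=-9.049: |R|=1.01969 >1
  x=-8.888: |R|=1.01156 >1
So |R|<1 on (-8.6667, 0).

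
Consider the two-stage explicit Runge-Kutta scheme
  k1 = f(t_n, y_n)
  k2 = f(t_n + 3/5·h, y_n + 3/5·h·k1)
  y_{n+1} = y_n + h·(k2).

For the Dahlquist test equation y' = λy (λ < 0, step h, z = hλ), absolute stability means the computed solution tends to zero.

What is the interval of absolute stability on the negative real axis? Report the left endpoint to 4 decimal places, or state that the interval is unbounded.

z∈(-1.6667,0).

With y'=λy (z=hλ):
  k1=λy_n ⇒ h·k1=z·y_n;  k2=λ(1+3/5z)y_n ⇒ h·k2=z(1+3/5z)y_n
  y_{n+1}/y_n = 1 + z(1+3/5z) = 1 + z + 3/5z²
  ⇒ R(z) = 1 + z + 3/5z².

Find x<0 with |R(x)|<1.
x=-1.2: |R|=0.6640
R=1: x+3/5x²=0 ⇒ x=−5/3=-1.6667; min R=1−1/(4·3/5)=0.5833>−1
Confirm numerically:
  x=-1.269: |R|=0.69722 <1
  x=-1.260: |R|=0.69256 <1
  x=-1.065: |R|=0.61553 <1
  x=-1.013: |R|=0.60270 <1
  x=-2.036: |R|=1.45118 >1
  x=-1.761: |R|=1.09967 >1
So |R|<1 on (-1.6667, 0).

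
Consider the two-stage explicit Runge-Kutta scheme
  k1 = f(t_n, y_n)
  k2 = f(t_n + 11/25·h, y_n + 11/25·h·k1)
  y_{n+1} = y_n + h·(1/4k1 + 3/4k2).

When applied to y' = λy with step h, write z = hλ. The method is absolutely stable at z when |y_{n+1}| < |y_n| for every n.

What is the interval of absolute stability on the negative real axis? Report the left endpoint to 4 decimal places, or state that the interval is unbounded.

(-3.0303, 0).

Set f=λy, z=hλ:
  k1=λy_n ⇒ h·k1=z·y_n;  k2=λ(1+11/25z)y_n ⇒ h·k2=z(1+11/25z)y_n
  y_{n+1}/y_n = 1 + 1/4z + 3/4z(1+11/25z) = 1 + z + 33/100z²
  Hence R(z) = 1 + z + 33/100z².

Need |R(x)|<1, x<0.
x=-0.82: |R|=0.4019
R=1: x+33/100x²=0 ⇒ x=−100/33=-3.0303; min R=1−1/(4·33/100)=0.2424>−1
Confirm numerically:
  x=-2.171: |R|=0.38437 <1
  x=-2.121: |R|=0.36355 <1
  x=-1.374: |R|=0.24900 <1
  x=-1.312: |R|=0.25604 <1
  x=-3.410: |R|=1.42727 >1
  x=-3.241: |R|=1.22535 >1
Stable set (-3.0303, 0).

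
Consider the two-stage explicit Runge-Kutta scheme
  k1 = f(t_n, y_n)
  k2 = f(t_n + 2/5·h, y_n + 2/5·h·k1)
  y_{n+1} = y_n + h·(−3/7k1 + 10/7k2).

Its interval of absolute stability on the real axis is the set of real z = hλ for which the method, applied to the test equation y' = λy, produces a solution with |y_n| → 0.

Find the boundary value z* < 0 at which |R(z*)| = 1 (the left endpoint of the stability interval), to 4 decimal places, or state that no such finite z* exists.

z* = -1.7500.

On y'=λy, z=hλ:
  k1=λy_n ⇒ h·k1=z·y_n;  k2=λ(1+2/5z)y_n ⇒ h·k2=z(1+2/5z)y_n
  y_{n+1}/y_n = 1 − 3/7z + 10/7z(1+2/5z) = 1 + z + 4/7z²
  R(z) = 1 + z + 4/7z².

Boundary: |R(x)|=1, x<0.
x=-0.82: |R|=0.5642
R=1: x+4/7x²=0 ⇒ x=−7/4=-1.7500; min R=1−1/(4·4/7)=0.5625>−1
Confirm numerically:
  x=-1.285: |R|=0.65856 <1
  x=-1.117: |R|=0.59597 <1
  x=-0.771: |R|=0.56868 <1
  x=-2.066: |R|=1.37306 >1
  x=-2.041: |R|=1.33939 >1
  x=-1.802: |R|=1.05355 >1
So |R|<1 on (-1.7500, 0).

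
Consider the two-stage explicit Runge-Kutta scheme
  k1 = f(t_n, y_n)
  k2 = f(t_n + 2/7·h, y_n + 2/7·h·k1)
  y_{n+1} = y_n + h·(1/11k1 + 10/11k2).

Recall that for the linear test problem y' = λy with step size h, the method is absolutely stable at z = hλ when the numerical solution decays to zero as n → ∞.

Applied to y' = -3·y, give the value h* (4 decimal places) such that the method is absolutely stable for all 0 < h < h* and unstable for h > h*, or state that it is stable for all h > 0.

With y'=λy (z=hλ):
  k1=λy_n ⇒ h·k1=z·y_n;  k2=λ(1+2/7z)y_n ⇒ h·k2=z(1+2/7z)y_n
  y_{n+1}/y_n = 1 + 1/11z + 10/11z(1+2/7z) = 1 + z + 20/77z²
  R(z) = 1 + z + 20/77z².

Boundary: |R(x)|=1, x<0.
x=-1.33: |R|=0.1295
R=1: x+20/77x²=0 ⇒ x=−77/20=-3.8500; min R=1−1/(4·20/77)=0.0375>−1
Confirm numerically:
  x=-3.594: |R|=0.76102 <1
  x=-2.262: |R|=0.06700 <1
  x=-1.801: |R|=0.04149 <1
  x=-4.392: |R|=1.61830 >1
  x=-4.174: |R|=1.35127 >1
  x=-4.038: |R|=1.19718 >1
So |R|<1 on (-3.8500, 0).

(-3.8500,0); λ=-3 ⇒ h* = (77/20)/3 = 1.2833.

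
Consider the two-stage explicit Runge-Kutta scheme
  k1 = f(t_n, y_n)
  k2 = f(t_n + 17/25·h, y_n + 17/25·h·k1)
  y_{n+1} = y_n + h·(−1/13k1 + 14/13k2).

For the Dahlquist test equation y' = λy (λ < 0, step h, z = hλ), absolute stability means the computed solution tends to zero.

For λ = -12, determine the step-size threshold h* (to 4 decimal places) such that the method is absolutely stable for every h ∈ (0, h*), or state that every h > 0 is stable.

On y'=λy, z=hλ:
  k1=λy_n ⇒ h·k1=z·y_n;  k2=λ(1+17/25z)y_n ⇒ h·k2=z(1+17/25z)y_n
  y_{n+1}/y_n = 1 − 1/13z + 14/13z(1+17/25z) = 1 + z + 238/325z²
  Hence R(z) = 1 + z + 238/325z².

Solve |R(x)|<1 on ℝ⁻.
x=-1.19: |R|=0.8470
R=1: x+238/325x²=0 ⇒ x=−325/238=-1.3655; min R=1−1/(4·238/325)=0.6586>−1
Confirm numerically:
  x=-1.021: |R|=0.74239 <1
  x=-0.679: |R|=0.65862 <1
  x=-0.642: |R|=0.65983 <1
  x=-0.637: |R|=0.66015 <1
  x=-1.851: |R|=1.65803 >1
  x=-1.810: |R|=1.58911 >1
  x=-1.583: |R|=1.25208 >1
Stable set (-1.3655, 0).

(-1.3655,0); λ=-12 ⇒ h* = (325/238)/12 = 0.1138.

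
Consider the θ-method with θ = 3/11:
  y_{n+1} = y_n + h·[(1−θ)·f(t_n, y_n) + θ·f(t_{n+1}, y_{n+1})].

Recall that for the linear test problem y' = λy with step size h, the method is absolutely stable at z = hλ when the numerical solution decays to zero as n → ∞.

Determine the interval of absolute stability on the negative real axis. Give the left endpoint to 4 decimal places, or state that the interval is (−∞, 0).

z∈(-4.4000,0).

With y'=λy (z=hλ):
  y_{n+1} = y_n + z·[8/11·y_n + 3/11·y_{n+1}] ⇒ (1 − 3/11z)y_{n+1} = (1 + 8/11z)y_n
  Hence R(z) = (1 + 8/11z)/(1 − 3/11z).

Solve |R(x)|<1 on ℝ⁻.
x=-0.93: |R|=0.2582
R=−1: 1+8/11x = −1+3/11x ⇒ -5/11x=2 ⇒ x=2/(-5/11)=-4.4000
Confirm numerically:
  x=-4.335: |R|=0.98646 <1
  x=-3.580: |R|=0.81141 <1
  x=-2.339: |R|=0.42804 <1
  x=-2.242: |R|=0.39129 <1
  x=-4.773: |R|=1.07366 >1
  x=-4.713: |R|=1.06225 >1
Stable set (-4.4000, 0).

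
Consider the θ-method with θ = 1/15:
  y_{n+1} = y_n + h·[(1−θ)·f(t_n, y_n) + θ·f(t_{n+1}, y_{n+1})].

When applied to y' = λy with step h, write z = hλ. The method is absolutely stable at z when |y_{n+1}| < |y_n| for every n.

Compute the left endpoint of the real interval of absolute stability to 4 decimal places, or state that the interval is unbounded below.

Set f=λy, z=hλ:
  y_{n+1} = y_n + z·[14/15·y_n + 1/15·y_{n+1}] ⇒ (1 − 1/15z)y_{n+1} = (1 + 14/15z)y_n
  so R(z) = (1 + 14/15z)/(1 − 1/15z).

Find x<0 with |R(x)|<1.
x=-1.19: |R|=0.1025
R=−1: 1+14/15x = −1+1/15x ⇒ -13/15x=2 ⇒ x=2/(-13/15)=-2.3077
Confirm numerically:
  x=-2.215: |R|=0.93000 <1
  x=-1.705: |R|=0.53098 <1
  x=-1.424: |R|=0.30054 <1
  x=-1.072: |R|=0.00050 <1
  x=-2.736: |R|=1.31394 >1
  x=-2.719: |R|=1.30177 >1
  x=-2.597: |R|=1.21373 >1
Interval (-2.3077, 0).

left endpoint -2.3077.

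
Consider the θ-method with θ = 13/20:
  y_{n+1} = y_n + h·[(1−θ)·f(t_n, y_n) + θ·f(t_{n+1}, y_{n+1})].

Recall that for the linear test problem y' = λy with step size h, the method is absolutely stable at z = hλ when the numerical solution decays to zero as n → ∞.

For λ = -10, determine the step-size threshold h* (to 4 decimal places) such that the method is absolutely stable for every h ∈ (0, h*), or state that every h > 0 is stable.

(−∞, 0) — no finite endpoint. Any h>0 works for λ=-10.

Set f=λy, z=hλ:
  y_{n+1} = y_n + z·[7/20·y_n + 13/20·y_{n+1}] ⇒ (1 − 13/20z)y_{n+1} = (1 + 7/20z)y_n
  so R(z) = (1 + 7/20z)/(1 − 13/20z).

Need |R(x)|<1, x<0.
x=-1.16: |R|=0.3387
x=-2: |R|=0.1304
x=-10: |R|=0.3333
x=-100: |R|=0.5152
θ=13/20≥1/2 ⇒ |1+7/20x|<|1−13/20x| ∀x<0 ⇒ interval (−∞,0).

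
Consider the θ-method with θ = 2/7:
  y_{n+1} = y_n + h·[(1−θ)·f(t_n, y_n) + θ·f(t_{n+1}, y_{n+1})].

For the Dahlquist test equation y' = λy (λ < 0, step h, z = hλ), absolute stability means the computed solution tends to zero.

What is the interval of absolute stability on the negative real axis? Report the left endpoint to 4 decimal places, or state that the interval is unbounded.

(-4.6667, 0).

Set f=λy, z=hλ:
  y_{n+1} = y_n + z·[5/7·y_n + 2/7·y_{n+1}] ⇒ (1 − 2/7z)y_{n+1} = (1 + 5/7z)y_n
  so R(z) = (1 + 5/7z)/(1 − 2/7z).

Solve |R(x)|<1 on ℝ⁻.
x=-0.41: |R|=0.6330
R=−1: 1+5/7x = −1+2/7x ⇒ -3/7x=2 ⇒ x=2/(-3/7)=-4.6667
Confirm numerically:
  x=-3.223: |R|=0.67790 <1
  x=-2.627: |R|=0.50065 <1
  x=-2.039: |R|=0.28841 <1
  x=-5.193: |R|=1.09082 >1
  x=-4.856: |R|=1.03399 >1
So |R|<1 on (-4.6667, 0).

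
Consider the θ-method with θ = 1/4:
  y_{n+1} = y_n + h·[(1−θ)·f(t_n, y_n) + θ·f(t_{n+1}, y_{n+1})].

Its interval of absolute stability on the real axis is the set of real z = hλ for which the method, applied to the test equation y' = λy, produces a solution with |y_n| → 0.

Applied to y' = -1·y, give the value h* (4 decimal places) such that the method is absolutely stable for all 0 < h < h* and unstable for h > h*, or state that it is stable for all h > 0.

(-4.0000,0); λ=-1 ⇒ h* = (4)/1 = 4.0000.

With y'=λy (z=hλ):
  y_{n+1} = y_n + z·[3/4·y_n + 1/4·y_{n+1}] ⇒ (1 − 1/4z)y_{n+1} = (1 + 3/4z)y_n
  ⇒ R(z) = (1 + 3/4z)/(1 − 1/4z).

Solve |R(x)|<1 on ℝ⁻.
x=-0.48: |R|=0.5714
R=−1: 1+3/4x = −1+1/4x ⇒ -1/2x=2 ⇒ x=2/(-1/2)=-4.0000
Confirm numerically:
  x=-3.820: |R|=0.95396 <1
  x=-2.617: |R|=0.58199 <1
  x=-1.644: |R|=0.16513 <1
  x=-4.533: |R|=1.12493 >1
  x=-4.362: |R|=1.08658 >1
  x=-4.154: |R|=1.03777 >1
So |R|<1 on (-4.0000, 0).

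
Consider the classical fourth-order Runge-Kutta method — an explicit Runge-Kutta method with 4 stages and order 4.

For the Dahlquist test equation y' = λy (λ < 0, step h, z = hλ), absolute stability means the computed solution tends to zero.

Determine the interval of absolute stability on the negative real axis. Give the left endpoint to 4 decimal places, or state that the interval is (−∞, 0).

Test eqn y'=λy, z=hλ:
  order 4, 4-stage ⇒ R(z)=1+z+z^2/2+z^3/6+z^4/24
  (e.g. R(-1.41)=0.28154, |R|=0.28154)

Solve |R(x)|<1 on ℝ⁻.
x=-1.41: |R|=0.2815
|R(-2.2)|=0.4214 |R(-1.85)|=0.2940 |R(-1.05)|=0.3590
Bisect:
  x_lo=-3.6521 |R|=3.3109  x_hi=-0.1530 |R|=0.8581
  mid=-1.90258 |R|=0.30546 →hi
  mid=-2.77736 |R|=0.98811 →hi
  mid=-3.21475 |R|=1.86554 →lo
  mid=-2.99606 |R|=1.36713 →lo
  mid=-2.88671 |R|=1.16398 →lo
  mid=-2.83204 |R|=1.07279 →lo
  mid=-2.80470 |R|=1.02965 →lo
  mid=-2.79103 |R|=1.00868 →lo
  mid=-2.78420 |R|=0.99835 →hi
  mid=-2.78761 |R|=1.00350 →lo
  ...
  [-2.78548,-2.78526] ⇒ x*=-2.7853
So |R|<1 on (-2.7853, 0).

(-2.7853, 0).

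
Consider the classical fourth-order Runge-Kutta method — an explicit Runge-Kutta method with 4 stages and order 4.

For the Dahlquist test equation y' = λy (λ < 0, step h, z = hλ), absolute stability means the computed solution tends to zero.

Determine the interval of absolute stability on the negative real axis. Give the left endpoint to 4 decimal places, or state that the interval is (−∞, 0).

Test eqn y'=λy, z=hλ:
  order 4, 4-stage ⇒ R(z)=1+z+z^2/2+z^3/6+z^4/24
  (e.g. R(-0.98)=0.38177, |R|=0.38177)

Find x<0 with |R(x)|<1.
x=-0.98: |R|=0.3818
|R(-3.08)|=1.5432 |R(-2.2)|=0.4214 |R(-1.61)|=0.2705
Bisect:
  x_lo=-3.2894 |R|=2.0667  x_hi=-0.2838 |R|=0.7529
  mid=-1.78659 |R|=0.28344 →hi
  mid=-2.53797 |R|=0.68680 →hi
  mid=-2.91366 |R|=1.21143 →lo
  mid=-2.72582 |R|=0.91397 →hi
  mid=-2.81974 |R|=1.05319 →lo
  mid=-2.77278 |R|=0.98129 →hi
  mid=-2.79626 |R|=1.01666 →lo
  mid=-2.78452 |R|=0.99883 →hi
  mid=-2.79039 |R|=1.00771 →lo
  ...
  [-2.78544,-2.78525] ⇒ x*=-2.7853
Stable set (-2.7853, 0).

(-2.7853, 0).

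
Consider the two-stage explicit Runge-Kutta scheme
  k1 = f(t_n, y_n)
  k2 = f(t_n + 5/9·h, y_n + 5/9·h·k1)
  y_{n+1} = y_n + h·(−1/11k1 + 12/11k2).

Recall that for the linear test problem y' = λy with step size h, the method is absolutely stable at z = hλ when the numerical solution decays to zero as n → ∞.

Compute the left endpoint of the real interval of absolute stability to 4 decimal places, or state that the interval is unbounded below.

With y'=λy (z=hλ):
  k1=λy_n ⇒ h·k1=z·y_n;  k2=λ(1+5/9z)y_n ⇒ h·k2=z(1+5/9z)y_n
  y_{n+1}/y_n = 1 − 1/11z + 12/11z(1+5/9z) = 1 + z + 20/33z²
  R(z) = 1 + z + 20/33z².

Need |R(x)|<1, x<0.
x=-0.64: |R|=0.6082
R=1: x+20/33x²=0 ⇒ x=−33/20=-1.6500; min R=1−1/(4·20/33)=0.5875>−1
Confirm numerically:
  x=-1.498: |R|=0.86200 <1
  x=-1.375: |R|=0.77083 <1
  x=-0.826: |R|=0.58750 <1
  x=-2.013: |R|=1.44286 >1
  x=-1.829: |R|=1.19842 >1
  x=-1.672: |R|=1.02229 >1
Interval (-1.6500, 0).

z* = -1.6500.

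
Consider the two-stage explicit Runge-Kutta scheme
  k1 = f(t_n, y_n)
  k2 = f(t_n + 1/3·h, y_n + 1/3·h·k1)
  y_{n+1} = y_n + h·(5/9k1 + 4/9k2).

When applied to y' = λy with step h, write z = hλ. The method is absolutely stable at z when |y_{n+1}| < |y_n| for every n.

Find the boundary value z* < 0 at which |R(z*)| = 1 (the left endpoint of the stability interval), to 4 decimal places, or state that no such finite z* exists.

z* = -6.7500.

Set f=λy, z=hλ:
  k1=λy_n ⇒ h·k1=z·y_n;  k2=λ(1+1/3z)y_n ⇒ h·k2=z(1+1/3z)y_n
  y_{n+1}/y_n = 1 + 5/9z + 4/9z(1+1/3z) = 1 + z + 4/27z²
  R(z) = 1 + z + 4/27z².

Need |R(x)|<1, x<0.
x=-1.76: |R|=0.3011
R=1: x+4/27x²=0 ⇒ x=−27/4=-6.7500; min R=1−1/(4·4/27)=-0.6875>−1
Confirm numerically:
  x=-5.258: |R|=0.16221 <1
  x=-5.047: |R|=0.27334 <1
  x=-3.018: |R|=0.66862 <1
  x=-7.143: |R|=1.41588 >1
  x=-6.953: |R|=1.20911 >1
Interval (-6.7500, 0).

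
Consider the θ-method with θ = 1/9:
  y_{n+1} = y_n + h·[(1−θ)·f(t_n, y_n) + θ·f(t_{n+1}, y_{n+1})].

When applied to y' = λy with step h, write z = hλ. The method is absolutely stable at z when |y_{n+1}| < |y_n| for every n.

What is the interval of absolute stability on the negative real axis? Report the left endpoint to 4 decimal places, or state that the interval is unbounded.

With y'=λy (z=hλ):
  y_{n+1} = y_n + z·[8/9·y_n + 1/9·y_{n+1}] ⇒ (1 − 1/9z)y_{n+1} = (1 + 8/9z)y_n
  so R(z) = (1 + 8/9z)/(1 − 1/9z).

Boundary: |R(x)|=1, x<0.
x=-0.9: |R|=0.1818
R=−1: 1+8/9x = −1+1/9x ⇒ -7/9x=2 ⇒ x=2/(-7/9)=-2.5714
Confirm numerically:
  x=-2.099: |R|=0.70205 <1
  x=-1.256: |R|=0.10218 <1
  x=-1.101: |R|=0.01901 <1
  x=-3.094: |R|=1.30246 >1
  x=-2.989: |R|=1.24381 >1
  x=-2.921: |R|=1.20527 >1
Stable set (-2.5714, 0).

z∈(-2.5714,0).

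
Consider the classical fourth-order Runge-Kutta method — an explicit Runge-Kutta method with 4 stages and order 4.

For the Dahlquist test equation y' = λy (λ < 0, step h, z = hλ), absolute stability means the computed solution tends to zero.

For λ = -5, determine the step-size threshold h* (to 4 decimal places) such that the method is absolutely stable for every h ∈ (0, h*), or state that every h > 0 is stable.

Set f=λy, z=hλ:
  order 4, 4-stage ⇒ R(z)=1+z+z^2/2+z^3/6+z^4/24
  (e.g. R(-0.77)=0.46501, |R|=0.46501)

Boundary: |R(x)|=1, x<0.
x=-0.77: |R|=0.4650
|R(-1.95)|=0.3179 |R(-1.44)|=0.2783 |R(-0.75)|=0.4741
Bisect:
  x_lo=-3.3335 |R|=2.1940  x_hi=-0.0762 |R|=0.9266
  mid=-1.70487 |R|=0.27454 →hi
  mid=-2.51920 |R|=0.66754 →hi
  mid=-2.92637 |R|=1.23438 →lo
  mid=-2.72278 |R|=0.90977 →hi
  mid=-2.82457 |R|=1.06086 →lo
  mid=-2.77368 |R|=0.98263 →hi
  mid=-2.79913 |R|=1.02106 →lo
  mid=-2.78640 |R|=1.00167 →lo
  mid=-2.78004 |R|=0.99211 →hi
  ...
  [-2.78541,-2.78521] ⇒ x*=-2.7853
So |R|<1 on (-2.7853, 0).

(-2.7853,0); λ=-5 ⇒ h* = 0.5571.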